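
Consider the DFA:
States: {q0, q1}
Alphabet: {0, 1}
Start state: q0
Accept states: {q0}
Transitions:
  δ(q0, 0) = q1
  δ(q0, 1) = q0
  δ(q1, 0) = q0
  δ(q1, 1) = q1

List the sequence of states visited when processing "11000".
Starting at q0
Read '1': q0 -> q0
Read '1': q0 -> q0
Read '0': q0 -> q1
Read '0': q1 -> q0
Read '0': q0 -> q1

Final answer: q0 -> q0 -> q0 -> q1 -> q0 -> q1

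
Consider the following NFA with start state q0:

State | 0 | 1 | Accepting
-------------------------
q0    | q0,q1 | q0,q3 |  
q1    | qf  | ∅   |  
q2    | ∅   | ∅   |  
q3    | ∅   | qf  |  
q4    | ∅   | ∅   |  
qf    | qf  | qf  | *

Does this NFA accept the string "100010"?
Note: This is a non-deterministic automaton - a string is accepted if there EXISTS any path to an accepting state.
Track the set of states the NFA could be in: start {q0}
Read '1': {q0} → {q0, q3}
Read '0': {q0, q3} → {q0, q1}
Read '0': {q0, q1} → {q0, q1, qf}
Read '0': {q0, q1, qf} → {q0, q1, qf}
Read '1': {q0, q1, qf} → {q0, q3, qf}
Read '0': {q0, q3, qf} → {q0, q1, qf}
Final set {q0, q1, qf} contains accepting state(s) {qf} → accepted.

Final answer: Yes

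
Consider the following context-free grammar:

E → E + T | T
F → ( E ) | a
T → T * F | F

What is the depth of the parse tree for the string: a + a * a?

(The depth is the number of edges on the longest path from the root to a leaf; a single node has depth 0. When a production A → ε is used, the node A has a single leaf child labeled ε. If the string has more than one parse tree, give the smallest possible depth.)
The grammar is unambiguous; the parse tree of a + a * a is:
E → E + T at the root (depth 0).
  Left E (depth 1) → T (2) → F (3) → a (4).
  Right T (depth 1) → T * F; that T (2) → F (3) → a (4); F (2) → a (3).
The longest root-to-leaf paths have 4 edges.
Depth = 4.

Final answer: 4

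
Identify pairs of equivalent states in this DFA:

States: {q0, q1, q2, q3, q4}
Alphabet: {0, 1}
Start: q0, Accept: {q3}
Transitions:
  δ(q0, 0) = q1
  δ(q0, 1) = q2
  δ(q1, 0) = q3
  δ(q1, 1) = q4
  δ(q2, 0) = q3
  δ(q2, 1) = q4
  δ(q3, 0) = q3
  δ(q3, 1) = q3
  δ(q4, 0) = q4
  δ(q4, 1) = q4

Using the table-filling algorithm:
Round 0 – mark pairs where exactly one state is accepting: (q0,q3), (q1,q3), (q2,q3), (q3,q4)
Round 1 – newly marked: (q0,q1) [on 0: q1 vs q3, already marked]; (q0,q2) [on 0: q1 vs q3, already marked]; (q1,q4) [on 0: q3 vs q4, already marked]; (q2,q4) [on 0: q3 vs q4, already marked]
Round 2 – newly marked: (q0,q4) [on 0: q1 vs q4, already marked]
No further pairs can be marked.
(q1, q2) unmarked: δ(q1,0)=q3, δ(q2,0)=q3; δ(q1,1)=q4, δ(q2,1)=q4 → equivalent
Equivalent pairs: (q1, q2)

Final answer: Equivalent pairs: (q1, q2)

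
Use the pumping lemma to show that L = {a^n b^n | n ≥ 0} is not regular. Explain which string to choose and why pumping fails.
Language: L = {a^n b^n | n ≥ 0} (equal numbers of a's followed by b's)
Step 1: Assume for contradiction that L is regular, with pumping length p.
Step 2: Choose s = a^p b^p. Then s ∈ L (it has p a's followed by p b's) and |s| ≥ p.
Step 3: Consider any decomposition s = xyz with |xy| ≤ p and |y| > 0. Since |xy| ≤ p and the first p symbols of s are all a's, y = a^k for some k with 1 ≤ k ≤ p.
Step 4: Pumping up (i = 2): xy²z = a^(p+k) b^p, which has more a's than b's, so xy²z ∉ L.
This contradicts the pumping lemma, so L is not regular.

Final answer: Choose s = a^p b^p. Since |xy| ≤ p, y = a^k with k ≥ 1. Then xy²z = a^(p+k) b^p ∉ L.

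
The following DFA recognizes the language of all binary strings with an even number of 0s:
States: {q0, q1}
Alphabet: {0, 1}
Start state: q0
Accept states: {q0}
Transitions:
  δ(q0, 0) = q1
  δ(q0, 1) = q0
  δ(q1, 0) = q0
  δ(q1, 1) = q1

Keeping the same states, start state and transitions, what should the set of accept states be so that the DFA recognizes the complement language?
The DFA is complete (every state has a transition on every symbol), so the complement
is recognized by the same DFA with accepting and non-accepting states swapped.
Original accept states: {q0}
Complement accept states = All states - Original accept states
= {q0, q1} - {q0}
= {q1}
Complement language: strings with an ODD number of 0s

Final answer: {q1}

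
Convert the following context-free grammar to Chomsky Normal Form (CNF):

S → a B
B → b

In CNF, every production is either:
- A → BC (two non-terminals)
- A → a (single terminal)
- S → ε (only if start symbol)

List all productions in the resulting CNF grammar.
The grammar has no ε-productions or unit productions to eliminate.
S → a B has terminal a in a right-hand side of length ≥ 2: introduce T_a → a and use T_a in place of a.
B → b is already in CNF (single terminal) – keep it.
S → a B becomes S → T_a B.
Resulting CNF grammar (3 productions): T_a → a; B → b; S → T_a B

Final answer: T_a → a; B → b; S → T_a B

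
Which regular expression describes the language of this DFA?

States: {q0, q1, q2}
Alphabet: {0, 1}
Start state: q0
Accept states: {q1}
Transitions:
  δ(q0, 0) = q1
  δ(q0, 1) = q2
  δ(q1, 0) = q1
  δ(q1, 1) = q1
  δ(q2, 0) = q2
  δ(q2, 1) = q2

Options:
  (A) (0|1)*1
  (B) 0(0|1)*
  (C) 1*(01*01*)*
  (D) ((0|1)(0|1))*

Testing sample strings against the DFA:
  '10' -> rejected
  '1101' -> rejected
  '10' -> rejected
  '100' -> rejected
Checking each option for a counterexample:
  (A) (0|1)*1: '0' is accepted by the DFA but does not match the regex → eliminated
  (B) 0(0|1)*: agrees with the DFA on all strings of length ≤ 4
  (C) 1*(01*01*)*: ε is rejected by the DFA but matches the regex → eliminated
  (D) ((0|1)(0|1))*: ε is rejected by the DFA but matches the regex → eliminated
Only (B) 0(0|1)* is consistent with the DFA.

Final answer: (B) 0(0|1)*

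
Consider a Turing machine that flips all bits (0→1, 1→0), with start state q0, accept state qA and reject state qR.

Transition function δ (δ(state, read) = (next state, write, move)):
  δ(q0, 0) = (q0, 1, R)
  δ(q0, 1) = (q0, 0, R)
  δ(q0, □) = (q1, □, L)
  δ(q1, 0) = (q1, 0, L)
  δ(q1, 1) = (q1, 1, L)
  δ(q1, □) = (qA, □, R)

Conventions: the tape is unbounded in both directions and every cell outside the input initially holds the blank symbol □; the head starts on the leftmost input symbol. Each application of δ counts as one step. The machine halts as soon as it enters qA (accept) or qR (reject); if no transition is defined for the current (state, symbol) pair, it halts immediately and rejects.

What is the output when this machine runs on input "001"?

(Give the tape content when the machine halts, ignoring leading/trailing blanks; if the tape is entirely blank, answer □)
Step 0: [q0]001 (head at position 0)
Step 1: δ(q0, 0) = (q0, 1, R)  ⊢  1[q0]01 (head at position 1)
Step 2: δ(q0, 0) = (q0, 1, R)  ⊢  11[q0]1 (head at position 2)
Step 3: δ(q0, 1) = (q0, 0, R)  ⊢  110[q0]□ (head at position 3)
Step 4: δ(q0, □) = (q1, □, L)  ⊢  11[q1]0□ (head at position 2)
Step 5: δ(q1, 0) = (q1, 0, L)  ⊢  1[q1]10□ (head at position 1)
Step 6: δ(q1, 1) = (q1, 1, L)  ⊢  [q1]110□ (head at position 0)
Step 7: δ(q1, 1) = (q1, 1, L)  ⊢  [q1]□110□ (head at position -1)
Step 8: δ(q1, □) = (qA, □, R)  ⊢  □[qA]110□ (head at position 0)
The machine is in qA, so it halts and accepts.
Tape content when halted (ignoring surrounding blanks): 110

Final answer: Output: 110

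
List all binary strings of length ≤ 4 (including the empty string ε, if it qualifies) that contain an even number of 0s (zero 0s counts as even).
Checking every binary string of length 0 to 4:
  Length 0: accepted: ε | rejected: (none)
  Length 1: accepted: 1 | rejected: 0
  Length 2: accepted: 00, 11 | rejected: 01, 10
  Length 3: accepted: 001, 010, 100, 111 | rejected: 000, 011, 101, 110
  Length 4: accepted: 0000, 0011, 0101, 0110, 1001, 1010, 1100, 1111 | rejected: 0001, 0010, 0100, 0111, 1000, 1011, 1101, 1110
Total: 16 string(s).

Final answer: ε, 1, 00, 11, 001, 010, 100, 111, 0000, 0011, 0101, 0110, 1001, 1010, 1100, 1111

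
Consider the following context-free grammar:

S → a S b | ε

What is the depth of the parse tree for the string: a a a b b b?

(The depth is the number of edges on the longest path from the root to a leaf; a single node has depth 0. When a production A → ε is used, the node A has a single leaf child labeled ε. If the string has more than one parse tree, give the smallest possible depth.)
The only parse tree applies S → a S b 3 times (once per matching a…b pair) and then S → ε.
The S nodes sit at depths 0, 1, …, 3; the innermost S (depth 3) has the single child ε at depth 4.
The terminal leaves a, b are at depths 1..3, so the longest root-to-leaf path is S → S → … → S → ε with 4 edges.
Depth = 4.

Final answer: 4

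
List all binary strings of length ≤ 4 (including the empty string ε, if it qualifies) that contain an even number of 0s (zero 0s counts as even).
Checking every binary string of length 0 to 4:
  Length 0: accepted: ε | rejected: (none)
  Length 1: accepted: 1 | rejected: 0
  Length 2: accepted: 00, 11 | rejected: 01, 10
  Length 3: accepted: 001, 010, 100, 111 | rejected: 000, 011, 101, 110
  Length 4: accepted: 0000, 0011, 0101, 0110, 1001, 1010, 1100, 1111 | rejected: 0001, 0010, 0100, 0111, 1000, 1011, 1101, 1110
Total: 16 string(s).

Final answer: ε, 1, 00, 11, 001, 010, 100, 111, 0000, 0011, 0101, 0110, 1001, 1010, 1100, 1111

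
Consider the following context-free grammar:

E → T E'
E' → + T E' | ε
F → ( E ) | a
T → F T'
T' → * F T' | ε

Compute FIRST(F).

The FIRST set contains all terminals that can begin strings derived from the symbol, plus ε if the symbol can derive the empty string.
FIRST(F): F → ( E ) contributes '(' and F → a contributes 'a', so FIRST(F) = {(, a}. F is not nullable.

Final answer: {(, a}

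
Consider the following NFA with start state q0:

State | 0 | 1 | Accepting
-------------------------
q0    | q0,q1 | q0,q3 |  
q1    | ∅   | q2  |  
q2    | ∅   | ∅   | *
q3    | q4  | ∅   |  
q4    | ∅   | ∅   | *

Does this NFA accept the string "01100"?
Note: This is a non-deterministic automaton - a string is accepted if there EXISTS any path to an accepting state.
Track the set of states the NFA could be in: start {q0}
Read '0': {q0} → {q0, q1}
Read '1': {q0, q1} → {q0, q2, q3}
Read '1': {q0, q2, q3} → {q0, q3}
Read '0': {q0, q3} → {q0, q1, q4}
Read '0': {q0, q1, q4} → {q0, q1}
Final set {q0, q1} contains no accepting state → rejected.

Final answer: No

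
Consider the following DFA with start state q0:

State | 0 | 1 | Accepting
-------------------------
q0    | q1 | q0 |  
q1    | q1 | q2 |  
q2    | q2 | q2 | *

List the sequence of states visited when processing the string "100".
q0 → q0 → q1 → q1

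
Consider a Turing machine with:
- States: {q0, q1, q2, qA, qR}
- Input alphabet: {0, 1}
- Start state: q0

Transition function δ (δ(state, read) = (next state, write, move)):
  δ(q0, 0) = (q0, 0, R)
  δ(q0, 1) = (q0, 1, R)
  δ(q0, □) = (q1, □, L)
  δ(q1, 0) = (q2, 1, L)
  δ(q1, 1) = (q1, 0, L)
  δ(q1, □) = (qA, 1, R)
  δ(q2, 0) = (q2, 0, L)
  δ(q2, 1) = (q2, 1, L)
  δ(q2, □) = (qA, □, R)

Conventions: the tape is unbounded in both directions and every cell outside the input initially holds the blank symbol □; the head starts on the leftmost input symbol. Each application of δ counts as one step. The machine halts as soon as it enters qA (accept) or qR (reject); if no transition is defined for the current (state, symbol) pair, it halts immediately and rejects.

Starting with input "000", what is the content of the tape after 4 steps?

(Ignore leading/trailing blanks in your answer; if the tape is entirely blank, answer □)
Step 0: [q0]000 (head at position 0)
Step 1: δ(q0, 0) = (q0, 0, R)  ⊢  0[q0]00 (head at position 1)
Step 2: δ(q0, 0) = (q0, 0, R)  ⊢  00[q0]0 (head at position 2)
Step 3: δ(q0, 0) = (q0, 0, R)  ⊢  000[q0]□ (head at position 3)
Step 4: δ(q0, □) = (q1, □, L)  ⊢  00[q1]0□ (head at position 2)
Tape after 4 steps (ignoring surrounding blanks): 000

Final answer: Tape: 000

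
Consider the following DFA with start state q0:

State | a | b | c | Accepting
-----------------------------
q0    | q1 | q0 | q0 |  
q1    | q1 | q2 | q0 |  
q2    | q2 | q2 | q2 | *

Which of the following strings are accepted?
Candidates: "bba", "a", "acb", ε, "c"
"bba": q0 → q0 → q0 → q1; q1 is not accepting → rejected
"a": q0 → q1; q1 is not accepting → rejected
"acb": q0 → q1 → q0 → q0; q0 is not accepting → rejected
ε: q0; q0 is not accepting → rejected
"c": q0 → q0; q0 is not accepting → rejected

Final answer: None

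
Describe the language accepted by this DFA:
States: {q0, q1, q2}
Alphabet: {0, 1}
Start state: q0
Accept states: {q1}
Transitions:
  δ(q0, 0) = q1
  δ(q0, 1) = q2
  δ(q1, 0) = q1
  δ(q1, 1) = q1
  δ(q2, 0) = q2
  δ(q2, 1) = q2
Analyzing the DFA structure:
Start state: q0
Accept states: {q1}
Interpreting what each state remembers (checking against the transitions):
  q0: nothing has been read yet
  q1: the first symbol was 0
  q2: the first symbol was 1 (trap state)
  δ(q0, 0): in q0 (nothing has been read yet), after reading 0 we have: the first symbol was 0 → q1
  δ(q0, 1): in q0 (nothing has been read yet), after reading 1 we have: the first symbol was 1 (trap state) → q2
  δ(q1, 0): in q1 (the first symbol was 0), after reading 0 we have: the first symbol was 0 → q1
  δ(q1, 1): in q1 (the first symbol was 0), after reading 1 we have: the first symbol was 0 → q1
  δ(q2, 0): in q2 (the first symbol was 1 (trap state)), after reading 0 we have: the first symbol was 1 (trap state) → q2
  δ(q2, 1): in q2 (the first symbol was 1 (trap state)), after reading 1 we have: the first symbol was 1 (trap state) → q2
A string is accepted iff it ends in {q1}, i.e. the first symbol was 0.
Language: All binary strings starting with 0

Final answer: All binary strings starting with 0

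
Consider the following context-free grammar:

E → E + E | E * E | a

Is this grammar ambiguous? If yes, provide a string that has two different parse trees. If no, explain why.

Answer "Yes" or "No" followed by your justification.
Two different leftmost derivations of a + a * a:
  (1) E ⇒ E + E ⇒ a + E ⇒ a + E * E ⇒ a + a * E ⇒ a + a * a   (tree groups a + (a * a))
  (2) E ⇒ E * E ⇒ E + E * E ⇒ a + E * E ⇒ a + a * E ⇒ a + a * a   (tree groups (a + a) * a)
Two distinct leftmost derivations = two distinct parse trees, so the grammar is ambiguous.

Final answer: Yes - the string 'a + a * a' has two distinct leftmost derivations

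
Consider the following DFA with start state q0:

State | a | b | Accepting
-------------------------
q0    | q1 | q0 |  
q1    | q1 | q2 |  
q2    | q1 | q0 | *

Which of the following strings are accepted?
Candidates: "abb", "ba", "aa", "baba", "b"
"abb": q0 → q1 → q2 → q0; q0 is not accepting → rejected
"ba": q0 → q0 → q1; q1 is not accepting → rejected
"aa": q0 → q1 → q1; q1 is not accepting → rejected
"baba": q0 → q0 → q1 → q2 → q1; q1 is not accepting → rejected
"b": q0 → q0; q0 is not accepting → rejected

Final answer: None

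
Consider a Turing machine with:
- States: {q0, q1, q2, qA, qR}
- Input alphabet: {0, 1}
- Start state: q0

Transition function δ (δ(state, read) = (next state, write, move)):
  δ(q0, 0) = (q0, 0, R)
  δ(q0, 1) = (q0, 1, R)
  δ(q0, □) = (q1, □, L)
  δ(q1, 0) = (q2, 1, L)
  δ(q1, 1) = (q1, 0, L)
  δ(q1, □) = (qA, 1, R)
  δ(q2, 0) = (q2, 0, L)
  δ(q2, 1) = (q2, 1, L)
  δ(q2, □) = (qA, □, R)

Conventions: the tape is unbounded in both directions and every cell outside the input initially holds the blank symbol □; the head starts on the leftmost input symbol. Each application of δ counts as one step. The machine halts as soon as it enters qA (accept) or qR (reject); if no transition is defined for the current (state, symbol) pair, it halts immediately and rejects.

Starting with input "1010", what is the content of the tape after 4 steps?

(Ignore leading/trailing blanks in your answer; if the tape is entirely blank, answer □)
Step 0: [q0]1010 (head at position 0)
Step 1: δ(q0, 1) = (q0, 1, R)  ⊢  1[q0]010 (head at position 1)
Step 2: δ(q0, 0) = (q0, 0, R)  ⊢  10[q0]10 (head at position 2)
Step 3: δ(q0, 1) = (q0, 1, R)  ⊢  101[q0]0 (head at position 3)
Step 4: δ(q0, 0) = (q0, 0, R)  ⊢  1010[q0]□ (head at position 4)
Tape after 4 steps (ignoring surrounding blanks): 1010

Final answer: Tape: 1010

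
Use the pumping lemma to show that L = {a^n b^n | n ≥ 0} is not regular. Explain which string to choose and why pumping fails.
Language: L = {a^n b^n | n ≥ 0} (equal numbers of a's followed by b's)
Step 1: Assume for contradiction that L is regular, with pumping length p.
Step 2: Choose s = a^p b^p. Then s ∈ L (it has p a's followed by p b's) and |s| ≥ p.
Step 3: Consider any decomposition s = xyz with |xy| ≤ p and |y| > 0. Since |xy| ≤ p and the first p symbols of s are all a's, y = a^k for some k with 1 ≤ k ≤ p.
Step 4: Pumping up (i = 2): xy²z = a^(p+k) b^p, which has more a's than b's, so xy²z ∉ L.
This contradicts the pumping lemma, so L is not regular.

Final answer: Choose s = a^p b^p. Since |xy| ≤ p, y = a^k with k ≥ 1. Then xy²z = a^(p+k) b^p ∉ L.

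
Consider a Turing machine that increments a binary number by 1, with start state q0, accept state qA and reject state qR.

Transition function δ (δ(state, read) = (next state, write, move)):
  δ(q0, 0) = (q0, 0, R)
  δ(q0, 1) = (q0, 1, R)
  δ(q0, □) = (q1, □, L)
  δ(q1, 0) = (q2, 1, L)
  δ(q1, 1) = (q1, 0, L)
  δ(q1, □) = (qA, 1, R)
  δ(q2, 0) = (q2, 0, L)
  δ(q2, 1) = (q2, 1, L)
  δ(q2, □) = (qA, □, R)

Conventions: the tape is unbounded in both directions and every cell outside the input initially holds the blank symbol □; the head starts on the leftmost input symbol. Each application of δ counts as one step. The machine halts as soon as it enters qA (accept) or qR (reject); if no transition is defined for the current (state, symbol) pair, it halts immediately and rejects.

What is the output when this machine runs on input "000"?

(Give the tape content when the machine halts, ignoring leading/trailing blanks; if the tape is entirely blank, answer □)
Step 0: [q0]000 (head at position 0)
Step 1: δ(q0, 0) = (q0, 0, R)  ⊢  0[q0]00 (head at position 1)
Step 2: δ(q0, 0) = (q0, 0, R)  ⊢  00[q0]0 (head at position 2)
Step 3: δ(q0, 0) = (q0, 0, R)  ⊢  000[q0]□ (head at position 3)
Step 4: δ(q0, □) = (q1, □, L)  ⊢  00[q1]0□ (head at position 2)
Step 5: δ(q1, 0) = (q2, 1, L)  ⊢  0[q2]01□ (head at position 1)
Step 6: δ(q2, 0) = (q2, 0, L)  ⊢  [q2]001□ (head at position 0)
Step 7: δ(q2, 0) = (q2, 0, L)  ⊢  [q2]□001□ (head at position -1)
Step 8: δ(q2, □) = (qA, □, R)  ⊢  □[qA]001□ (head at position 0)
The machine is in qA, so it halts and accepts.
Tape content when halted (ignoring surrounding blanks): 001

Final answer: Output: 001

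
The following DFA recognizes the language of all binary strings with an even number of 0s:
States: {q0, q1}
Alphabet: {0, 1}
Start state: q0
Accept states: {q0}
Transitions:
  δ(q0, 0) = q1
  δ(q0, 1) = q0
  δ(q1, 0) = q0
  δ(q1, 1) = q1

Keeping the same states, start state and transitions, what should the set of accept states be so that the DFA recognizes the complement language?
The DFA is complete (every state has a transition on every symbol), so the complement
is recognized by the same DFA with accepting and non-accepting states swapped.
Original accept states: {q0}
Complement accept states = All states - Original accept states
= {q0, q1} - {q0}
= {q1}
Complement language: strings with an ODD number of 0s

Final answer: {q1}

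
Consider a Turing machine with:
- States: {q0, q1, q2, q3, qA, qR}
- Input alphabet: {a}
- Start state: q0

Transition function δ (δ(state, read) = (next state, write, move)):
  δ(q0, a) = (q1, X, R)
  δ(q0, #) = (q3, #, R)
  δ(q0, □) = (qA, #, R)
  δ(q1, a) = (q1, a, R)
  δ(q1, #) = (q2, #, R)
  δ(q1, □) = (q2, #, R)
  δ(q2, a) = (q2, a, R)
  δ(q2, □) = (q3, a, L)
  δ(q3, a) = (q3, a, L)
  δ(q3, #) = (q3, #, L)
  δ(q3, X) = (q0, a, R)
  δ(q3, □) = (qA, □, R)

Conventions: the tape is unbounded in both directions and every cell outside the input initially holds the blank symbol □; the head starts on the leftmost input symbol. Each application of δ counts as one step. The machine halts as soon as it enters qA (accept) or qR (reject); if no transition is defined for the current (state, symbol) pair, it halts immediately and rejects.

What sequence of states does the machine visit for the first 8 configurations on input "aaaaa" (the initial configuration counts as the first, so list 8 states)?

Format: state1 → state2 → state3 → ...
Step 0: [q0]aaaaa (head at position 0)
Step 1: δ(q0, a) = (q1, X, R)  ⊢  X[q1]aaaa (head at position 1)
Step 2: δ(q1, a) = (q1, a, R)  ⊢  Xa[q1]aaa (head at position 2)
Step 3: δ(q1, a) = (q1, a, R)  ⊢  Xaa[q1]aa (head at position 3)
Step 4: δ(q1, a) = (q1, a, R)  ⊢  Xaaa[q1]a (head at position 4)
Step 5: δ(q1, a) = (q1, a, R)  ⊢  Xaaaa[q1]□ (head at position 5)
Step 6: δ(q1, □) = (q2, #, R)  ⊢  Xaaaa#[q2]□ (head at position 6)
Step 7: δ(q2, □) = (q3, a, L)  ⊢  Xaaaa[q3]#a (head at position 5)
Reading off the states of these 8 configurations: q0 → q1 → q1 → q1 → q1 → q1 → q2 → q3

Final answer: q0 → q1 → q1 → q1 → q1 → q1 → q2 → q3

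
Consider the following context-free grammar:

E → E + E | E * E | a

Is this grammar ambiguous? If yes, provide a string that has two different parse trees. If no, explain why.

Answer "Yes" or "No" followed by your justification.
Two different leftmost derivations of a + a * a:
  (1) E ⇒ E + E ⇒ a + E ⇒ a + E * E ⇒ a + a * E ⇒ a + a * a   (tree groups a + (a * a))
  (2) E ⇒ E * E ⇒ E + E * E ⇒ a + E * E ⇒ a + a * E ⇒ a + a * a   (tree groups (a + a) * a)
Two distinct leftmost derivations = two distinct parse trees, so the grammar is ambiguous.

Final answer: Yes - the string 'a + a * a' has two distinct leftmost derivations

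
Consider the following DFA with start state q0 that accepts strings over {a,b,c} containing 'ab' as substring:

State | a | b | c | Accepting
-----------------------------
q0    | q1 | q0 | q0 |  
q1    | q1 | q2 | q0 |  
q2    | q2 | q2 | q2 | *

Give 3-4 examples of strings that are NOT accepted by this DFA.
Any strings that end in a non-accepting state work; for example:
"cb": q0 → q0 → q0; q0 is not accepting → rejected
"aac": q0 → q1 → q1 → q0; q0 is not accepting → rejected
"bac": q0 → q0 → q1 → q0; q0 is not accepting → rejected
"cacb": q0 → q0 → q1 → q0 → q0; q0 is not accepting → rejected

Final answer: "cb", "aac", "bac", "cacb"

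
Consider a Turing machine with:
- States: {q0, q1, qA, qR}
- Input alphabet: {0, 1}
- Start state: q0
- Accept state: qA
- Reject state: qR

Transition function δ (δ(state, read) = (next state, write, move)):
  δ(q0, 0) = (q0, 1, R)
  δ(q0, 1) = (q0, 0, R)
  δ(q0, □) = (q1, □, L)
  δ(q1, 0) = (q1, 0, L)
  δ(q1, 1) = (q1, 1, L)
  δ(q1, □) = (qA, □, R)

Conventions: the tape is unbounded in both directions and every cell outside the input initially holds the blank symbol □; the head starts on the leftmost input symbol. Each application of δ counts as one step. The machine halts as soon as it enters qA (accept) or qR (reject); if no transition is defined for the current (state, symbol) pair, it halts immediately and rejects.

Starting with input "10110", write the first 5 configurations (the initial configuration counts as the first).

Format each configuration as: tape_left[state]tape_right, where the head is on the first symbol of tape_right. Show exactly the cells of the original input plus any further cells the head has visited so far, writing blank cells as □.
Step 0: [q0]10110 (head at position 0)
Step 1: δ(q0, 1) = (q0, 0, R)  ⊢  0[q0]0110 (head at position 1)
Step 2: δ(q0, 0) = (q0, 1, R)  ⊢  01[q0]110 (head at position 2)
Step 3: δ(q0, 1) = (q0, 0, R)  ⊢  010[q0]10 (head at position 3)
Step 4: δ(q0, 1) = (q0, 0, R)  ⊢  0100[q0]0 (head at position 4)

Final answer: [q0]10110 ⊢ 0[q0]0110 ⊢ 01[q0]110 ⊢ 010[q0]10 ⊢ 0100[q0]0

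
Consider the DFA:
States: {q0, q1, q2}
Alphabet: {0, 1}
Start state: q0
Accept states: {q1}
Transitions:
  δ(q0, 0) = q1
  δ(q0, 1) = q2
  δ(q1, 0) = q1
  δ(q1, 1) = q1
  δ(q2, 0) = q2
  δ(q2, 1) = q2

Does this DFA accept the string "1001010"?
Processing string "1001010":
  q0 --1--> q2
  q2 --0--> q2
  q2 --0--> q2
  q2 --1--> q2
  q2 --0--> q2
  q2 --1--> q2
  q2 --0--> q2
Final state: q2
Accept states: {q1}
q2 is not an accept state, so the string is rejected.

Final answer: No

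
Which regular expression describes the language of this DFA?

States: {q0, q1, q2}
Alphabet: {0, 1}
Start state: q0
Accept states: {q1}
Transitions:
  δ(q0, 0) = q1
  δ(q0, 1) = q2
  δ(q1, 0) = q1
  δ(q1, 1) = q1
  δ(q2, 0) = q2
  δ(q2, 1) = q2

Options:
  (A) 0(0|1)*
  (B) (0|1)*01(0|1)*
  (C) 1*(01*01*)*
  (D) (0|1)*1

Testing sample strings against the DFA:
  '11100' -> rejected
  '11' -> rejected
  '10000' -> rejected
  '00' -> accepted
Checking each option for a counterexample:
  (A) 0(0|1)*: agrees with the DFA on all strings of length ≤ 4
  (B) (0|1)*01(0|1)*: '0' is accepted by the DFA but does not match the regex → eliminated
  (C) 1*(01*01*)*: ε is rejected by the DFA but matches the regex → eliminated
  (D) (0|1)*1: '0' is accepted by the DFA but does not match the regex → eliminated
Only (A) 0(0|1)* is consistent with the DFA.

Final answer: (A) 0(0|1)*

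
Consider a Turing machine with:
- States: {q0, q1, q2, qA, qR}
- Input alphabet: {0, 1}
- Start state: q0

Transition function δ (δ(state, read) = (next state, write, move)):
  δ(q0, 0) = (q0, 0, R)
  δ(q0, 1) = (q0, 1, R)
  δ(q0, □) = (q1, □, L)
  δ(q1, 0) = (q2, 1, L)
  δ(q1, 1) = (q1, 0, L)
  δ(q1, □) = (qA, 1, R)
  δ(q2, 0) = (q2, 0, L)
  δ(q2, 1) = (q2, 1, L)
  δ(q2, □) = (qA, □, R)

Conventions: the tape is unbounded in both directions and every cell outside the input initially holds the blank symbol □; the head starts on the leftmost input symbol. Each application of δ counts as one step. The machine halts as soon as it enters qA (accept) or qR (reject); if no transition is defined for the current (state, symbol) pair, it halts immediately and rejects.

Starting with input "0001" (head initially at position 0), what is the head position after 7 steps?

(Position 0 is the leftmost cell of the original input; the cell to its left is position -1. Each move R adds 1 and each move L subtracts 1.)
Step 0: [q0]0001 (head at position 0)
Step 1: δ(q0, 0) = (q0, 0, R)  ⊢  0[q0]001 (head at position 1)
Step 2: δ(q0, 0) = (q0, 0, R)  ⊢  00[q0]01 (head at position 2)
Step 3: δ(q0, 0) = (q0, 0, R)  ⊢  000[q0]1 (head at position 3)
Step 4: δ(q0, 1) = (q0, 1, R)  ⊢  0001[q0]□ (head at position 4)
Step 5: δ(q0, □) = (q1, □, L)  ⊢  000[q1]1□ (head at position 3)
Step 6: δ(q1, 1) = (q1, 0, L)  ⊢  00[q1]00□ (head at position 2)
Step 7: δ(q1, 0) = (q2, 1, L)  ⊢  0[q2]010□ (head at position 1)
Head position after 7 steps: 1

Final answer: Position 1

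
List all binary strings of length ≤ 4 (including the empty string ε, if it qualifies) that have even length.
Checking every binary string of length 0 to 4:
  Length 0: accepted: ε | rejected: (none)
  Length 1: accepted: (none) | rejected: 0, 1
  Length 2: accepted: 00, 01, 10, 11 | rejected: (none)
  Length 3: accepted: (none) | rejected: 000, 001, 010, 011, 100, 101, 110, 111
  Length 4: accepted: 0000, 0001, 0010, 0011, 0100, 0101, 0110, 0111, 1000, 1001, 1010, 1011, 1100, 1101, 1110, 1111 | rejected: (none)
Total: 21 string(s).

Final answer: ε, 00, 01, 10, 11, 0000, 0001, 0010, 0011, 0100, 0101, 0110, 0111, 1000, 1001, 1010, 1011, 1100, 1101, 1110, 1111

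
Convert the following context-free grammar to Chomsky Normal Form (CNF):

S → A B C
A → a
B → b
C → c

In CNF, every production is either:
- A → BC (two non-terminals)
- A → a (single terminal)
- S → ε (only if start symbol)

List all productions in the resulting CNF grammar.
The grammar has no ε-productions or unit productions to eliminate.
A → a is already in CNF (single terminal) – keep it.
B → b is already in CNF (single terminal) – keep it.
C → c is already in CNF (single terminal) – keep it.
S → A B C has 3 symbols on the right: break it into binary productions S → A X0, X0 → B C.
Resulting CNF grammar (5 productions): A → a; B → b; C → c; S → A X0; X0 → B C

Final answer: A → a; B → b; C → c; S → A X0; X0 → B C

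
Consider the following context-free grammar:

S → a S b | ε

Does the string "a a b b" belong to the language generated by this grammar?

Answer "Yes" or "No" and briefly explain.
A derivation exists: S ⇒ a S b ⇒ a a S b b ⇒ a a b b (using S → a S b twice, then S → ε).

Final answer: Yes - a valid derivation exists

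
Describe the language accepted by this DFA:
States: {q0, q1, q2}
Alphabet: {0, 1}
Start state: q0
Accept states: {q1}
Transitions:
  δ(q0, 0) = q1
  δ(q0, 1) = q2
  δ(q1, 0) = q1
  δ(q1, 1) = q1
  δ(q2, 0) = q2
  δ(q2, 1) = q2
Analyzing the DFA structure:
Start state: q0
Accept states: {q1}
Interpreting what each state remembers (checking against the transitions):
  q0: nothing has been read yet
  q1: the first symbol was 0
  q2: the first symbol was 1 (trap state)
  δ(q0, 0): in q0 (nothing has been read yet), after reading 0 we have: the first symbol was 0 → q1
  δ(q0, 1): in q0 (nothing has been read yet), after reading 1 we have: the first symbol was 1 (trap state) → q2
  δ(q1, 0): in q1 (the first symbol was 0), after reading 0 we have: the first symbol was 0 → q1
  δ(q1, 1): in q1 (the first symbol was 0), after reading 1 we have: the first symbol was 0 → q1
  δ(q2, 0): in q2 (the first symbol was 1 (trap state)), after reading 0 we have: the first symbol was 1 (trap state) → q2
  δ(q2, 1): in q2 (the first symbol was 1 (trap state)), after reading 1 we have: the first symbol was 1 (trap state) → q2
A string is accepted iff it ends in {q1}, i.e. the first symbol was 0.
Language: All binary strings starting with 0

Final answer: All binary strings starting with 0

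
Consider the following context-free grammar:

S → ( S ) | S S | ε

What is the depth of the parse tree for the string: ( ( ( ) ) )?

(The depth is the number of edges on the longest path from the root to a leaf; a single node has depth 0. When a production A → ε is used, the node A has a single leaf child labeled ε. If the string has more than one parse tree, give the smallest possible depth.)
The string is 3 nested pairs. The shallowest parse tree applies S → ( S ) 3 times (one node per nested pair, each a child of the previous) and then S → ε in the middle.
S nodes at depths 0..3, ε leaf at depth 4; parentheses leaves are at depths 1..3.
(Using S → S S with an S → ε child anywhere only adds levels, so it cannot give a shallower tree.)
Depth = 4.

Final answer: 4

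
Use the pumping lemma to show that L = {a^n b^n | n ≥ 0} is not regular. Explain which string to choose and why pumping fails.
Language: L = {a^n b^n | n ≥ 0} (equal numbers of a's followed by b's)
Step 1: Assume for contradiction that L is regular, with pumping length p.
Step 2: Choose s = a^p b^p. Then s ∈ L (it has p a's followed by p b's) and |s| ≥ p.
Step 3: Consider any decomposition s = xyz with |xy| ≤ p and |y| > 0. Since |xy| ≤ p and the first p symbols of s are all a's, y = a^k for some k with 1 ≤ k ≤ p.
Step 4: Pumping up (i = 2): xy²z = a^(p+k) b^p, which has more a's than b's, so xy²z ∉ L.
This contradicts the pumping lemma, so L is not regular.

Final answer: Choose s = a^p b^p. Since |xy| ≤ p, y = a^k with k ≥ 1. Then xy²z = a^(p+k) b^p ∉ L.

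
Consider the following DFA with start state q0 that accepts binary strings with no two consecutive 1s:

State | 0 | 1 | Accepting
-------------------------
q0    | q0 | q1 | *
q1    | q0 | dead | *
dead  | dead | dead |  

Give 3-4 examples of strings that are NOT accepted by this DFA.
Any strings that end in a non-accepting state work; for example:
"11": q0 → q1 → dead; dead is not accepting → rejected
"111": q0 → q1 → dead → dead; dead is not accepting → rejected
"0110": q0 → q0 → q1 → dead → dead; dead is not accepting → rejected
"1101": q0 → q1 → dead → dead → dead; dead is not accepting → rejected

Final answer: "11", "111", "0110", "1101"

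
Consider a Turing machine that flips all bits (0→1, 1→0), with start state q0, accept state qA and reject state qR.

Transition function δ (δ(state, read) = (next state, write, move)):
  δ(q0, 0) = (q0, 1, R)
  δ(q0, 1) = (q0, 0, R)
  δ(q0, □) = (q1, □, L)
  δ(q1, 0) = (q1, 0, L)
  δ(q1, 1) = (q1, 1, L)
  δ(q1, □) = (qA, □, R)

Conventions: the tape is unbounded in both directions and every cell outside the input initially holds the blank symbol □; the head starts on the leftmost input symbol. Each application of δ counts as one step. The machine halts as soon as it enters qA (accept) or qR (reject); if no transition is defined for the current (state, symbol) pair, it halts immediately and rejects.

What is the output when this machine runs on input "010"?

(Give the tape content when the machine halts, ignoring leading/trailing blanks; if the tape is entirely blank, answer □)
Step 0: [q0]010 (head at position 0)
Step 1: δ(q0, 0) = (q0, 1, R)  ⊢  1[q0]10 (head at position 1)
Step 2: δ(q0, 1) = (q0, 0, R)  ⊢  10[q0]0 (head at position 2)
Step 3: δ(q0, 0) = (q0, 1, R)  ⊢  101[q0]□ (head at position 3)
Step 4: δ(q0, □) = (q1, □, L)  ⊢  10[q1]1□ (head at position 2)
Step 5: δ(q1, 1) = (q1, 1, L)  ⊢  1[q1]01□ (head at position 1)
Step 6: δ(q1, 0) = (q1, 0, L)  ⊢  [q1]101□ (head at position 0)
Step 7: δ(q1, 1) = (q1, 1, L)  ⊢  [q1]□101□ (head at position -1)
Step 8: δ(q1, □) = (qA, □, R)  ⊢  □[qA]101□ (head at position 0)
The machine is in qA, so it halts and accepts.
Tape content when halted (ignoring surrounding blanks): 101

Final answer: Output: 101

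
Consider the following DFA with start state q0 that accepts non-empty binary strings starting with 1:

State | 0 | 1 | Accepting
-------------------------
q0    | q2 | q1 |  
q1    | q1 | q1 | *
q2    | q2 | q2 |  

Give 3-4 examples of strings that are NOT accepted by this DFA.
Any strings that end in a non-accepting state work; for example:
ε: q0; q0 is not accepting → rejected
"00": q0 → q2 → q2; q2 is not accepting → rejected
"001": q0 → q2 → q2 → q2; q2 is not accepting → rejected
"0011": q0 → q2 → q2 → q2 → q2; q2 is not accepting → rejected

Final answer: ε, "00", "001", "0011"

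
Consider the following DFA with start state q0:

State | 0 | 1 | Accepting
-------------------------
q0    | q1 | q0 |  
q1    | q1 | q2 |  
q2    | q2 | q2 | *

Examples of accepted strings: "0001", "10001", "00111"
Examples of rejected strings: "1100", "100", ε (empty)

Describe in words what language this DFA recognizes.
binary strings containing '01' as a substring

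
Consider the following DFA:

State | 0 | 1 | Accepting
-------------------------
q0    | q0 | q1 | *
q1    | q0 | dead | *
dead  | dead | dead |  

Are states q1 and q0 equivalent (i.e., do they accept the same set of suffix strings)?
Try the suffix "1".
From q1: q1 → dead — not accepting.
From q0: q0 → q1 — accepting.
The two states disagree on this suffix, so they are not equivalent.

Final answer: No. Distinguishing string: "1" - accepted from q0 but not from q1.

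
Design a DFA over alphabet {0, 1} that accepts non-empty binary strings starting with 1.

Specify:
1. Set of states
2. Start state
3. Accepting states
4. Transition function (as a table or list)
One valid DFA (any DFA recognizing the same language is acceptable):
States: {q0, q1, q2}
Start: q0
Accepting: {q1}
Transitions (accepting states marked with *):
State | 0 | 1 | Accepting
-------------------------
q0    | q2 | q1 |  
q1    | q1 | q1 | *
q2    | q2 | q2 |  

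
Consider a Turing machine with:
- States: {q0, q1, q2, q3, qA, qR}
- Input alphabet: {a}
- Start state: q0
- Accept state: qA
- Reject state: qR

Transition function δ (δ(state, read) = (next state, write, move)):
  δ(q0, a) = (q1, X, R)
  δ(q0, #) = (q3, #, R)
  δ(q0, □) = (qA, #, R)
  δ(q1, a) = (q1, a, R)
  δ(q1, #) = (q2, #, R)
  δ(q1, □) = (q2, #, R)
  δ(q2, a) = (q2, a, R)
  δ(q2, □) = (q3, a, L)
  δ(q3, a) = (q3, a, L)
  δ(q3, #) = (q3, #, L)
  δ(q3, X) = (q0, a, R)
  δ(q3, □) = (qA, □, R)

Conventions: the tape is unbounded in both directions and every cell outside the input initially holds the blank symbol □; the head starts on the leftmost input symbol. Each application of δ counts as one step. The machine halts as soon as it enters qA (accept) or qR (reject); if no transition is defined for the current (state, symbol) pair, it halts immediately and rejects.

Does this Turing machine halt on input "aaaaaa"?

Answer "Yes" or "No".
Trace (configuration after each step, as tape_left[state]tape_right with head position):
Step 0: [q0]aaaaaa (head at position 0)
Step 1: X[q1]aaaaa (head 1)
Step 2: Xa[q1]aaaa (head 2)
Step 3: Xaa[q1]aaa (head 3)
Step 4: Xaaa[q1]aa (head 4)
Step 5: Xaaaa[q1]a (head 5)
Step 6: Xaaaaa[q1]□ (head 6)
Step 7: Xaaaaa#[q2]□ (head 7)
Step 8: Xaaaaa[q3]#a (head 6)
Step 9: Xaaaa[q3]a#a (head 5)
Step 10: Xaaa[q3]aa#a (head 4)
Step 11: Xaa[q3]aaa#a (head 3)
Step 12: Xa[q3]aaaa#a (head 2)
Step 13: X[q3]aaaaa#a (head 1)
Step 14: [q3]Xaaaaa#a (head 0)
Step 15: a[q0]aaaaa#a (head 1)
Step 16: aX[q1]aaaa#a (head 2)
Step 17: aXa[q1]aaa#a (head 3)
Step 18: aXaa[q1]aa#a (head 4)
Step 19: aXaaa[q1]a#a (head 5)
Step 20: aXaaaa[q1]#a (head 6)
Step 21: aXaaaa#[q2]a (head 7)
Step 22: aXaaaa#a[q2]□ (head 8)
Step 23: aXaaaa#[q3]aa (head 7)
Step 24: aXaaaa[q3]#aa (head 6)
Step 25: aXaaa[q3]a#aa (head 5)
Step 26: aXaa[q3]aa#aa (head 4)
Step 27: aXa[q3]aaa#aa (head 3)
Step 28: aX[q3]aaaa#aa (head 2)
Step 29: a[q3]Xaaaa#aa (head 1)
Step 30: aa[q0]aaaa#aa (head 2)
Step 31: aaX[q1]aaa#aa (head 3)
Step 32: aaXa[q1]aa#aa (head 4)
Step 33: aaXaa[q1]a#aa (head 5)
Step 34: aaXaaa[q1]#aa (head 6)
Step 35: aaXaaa#[q2]aa (head 7)
Step 36: aaXaaa#a[q2]a (head 8)
Step 37: aaXaaa#aa[q2]□ (head 9)
Step 38: aaXaaa#a[q3]aa (head 8)
Step 39: aaXaaa#[q3]aaa (head 7)
Step 40: aaXaaa[q3]#aaa (head 6)
Step 41: aaXaa[q3]a#aaa (head 5)
Step 42: aaXa[q3]aa#aaa (head 4)
Step 43: aaX[q3]aaa#aaa (head 3)
Step 44: aa[q3]Xaaa#aaa (head 2)
Step 45: aaa[q0]aaa#aaa (head 3)
Step 46: aaaX[q1]aa#aaa (head 4)
Step 47: aaaXa[q1]a#aaa (head 5)
Step 48: aaaXaa[q1]#aaa (head 6)
Step 49: aaaXaa#[q2]aaa (head 7)
Step 50: aaaXaa#a[q2]aa (head 8)
Step 51: aaaXaa#aa[q2]a (head 9)
Step 52: aaaXaa#aaa[q2]□ (head 10)
Step 53: aaaXaa#aa[q3]aa (head 9)
Step 54: aaaXaa#a[q3]aaa (head 8)
Step 55: aaaXaa#[q3]aaaa (head 7)
Step 56: aaaXaa[q3]#aaaa (head 6)
Step 57: aaaXa[q3]a#aaaa (head 5)
Step 58: aaaX[q3]aa#aaaa (head 4)
Step 59: aaa[q3]Xaa#aaaa (head 3)
Step 60: aaaa[q0]aa#aaaa (head 4)
Step 61: aaaaX[q1]a#aaaa (head 5)
Step 62: aaaaXa[q1]#aaaa (head 6)
Step 63: aaaaXa#[q2]aaaa (head 7)
Step 64: aaaaXa#a[q2]aaa (head 8)
Step 65: aaaaXa#aa[q2]aa (head 9)
Step 66: aaaaXa#aaa[q2]a (head 10)
Step 67: aaaaXa#aaaa[q2]□ (head 11)
Step 68: aaaaXa#aaa[q3]aa (head 10)
Step 69: aaaaXa#aa[q3]aaa (head 9)
Step 70: aaaaXa#a[q3]aaaa (head 8)
Step 71: aaaaXa#[q3]aaaaa (head 7)
Step 72: aaaaXa[q3]#aaaaa (head 6)
Step 73: aaaaX[q3]a#aaaaa (head 5)
Step 74: aaaa[q3]Xa#aaaaa (head 4)
Step 75: aaaaa[q0]a#aaaaa (head 5)
Step 76: aaaaaX[q1]#aaaaa (head 6)
Step 77: aaaaaX#[q2]aaaaa (head 7)
Step 78: aaaaaX#a[q2]aaaa (head 8)
Step 79: aaaaaX#aa[q2]aaa (head 9)
Step 80: aaaaaX#aaa[q2]aa (head 10)
Step 81: aaaaaX#aaaa[q2]a (head 11)
Step 82: aaaaaX#aaaaa[q2]□ (head 12)
Step 83: aaaaaX#aaaa[q3]aa (head 11)
Step 84: aaaaaX#aaa[q3]aaa (head 10)
Step 85: aaaaaX#aa[q3]aaaa (head 9)
Step 86: aaaaaX#a[q3]aaaaa (head 8)
Step 87: aaaaaX#[q3]aaaaaa (head 7)
Step 88: aaaaaX[q3]#aaaaaa (head 6)
Step 89: aaaaa[q3]X#aaaaaa (head 5)
Step 90: aaaaaa[q0]#aaaaaa (head 6)
Step 91: aaaaaa#[q3]aaaaaa (head 7)
Step 92: aaaaaa[q3]#aaaaaa (head 6)
Step 93: aaaaa[q3]a#aaaaaa (head 5)
Step 94: aaaa[q3]aa#aaaaaa (head 4)
Step 95: aaa[q3]aaa#aaaaaa (head 3)
Step 96: aa[q3]aaaa#aaaaaa (head 2)
Step 97: a[q3]aaaaa#aaaaaa (head 1)
Step 98: [q3]aaaaaa#aaaaaa (head 0)
Step 99: [q3]□aaaaaa#aaaaaa (head -1)
Step 100: □[qA]aaaaaa#aaaaaa (head 0)
The machine is in qA, so it halts and accepts.
It halts after 100 steps.

Final answer: Yes - halts after 100 steps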